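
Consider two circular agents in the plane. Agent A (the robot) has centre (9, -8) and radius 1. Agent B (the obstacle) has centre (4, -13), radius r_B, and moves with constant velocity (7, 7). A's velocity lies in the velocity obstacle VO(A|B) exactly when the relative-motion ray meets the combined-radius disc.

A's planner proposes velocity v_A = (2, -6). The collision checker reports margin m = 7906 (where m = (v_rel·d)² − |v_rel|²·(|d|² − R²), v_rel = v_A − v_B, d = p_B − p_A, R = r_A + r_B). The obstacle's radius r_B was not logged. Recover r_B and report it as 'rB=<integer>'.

m = 7906
d = (-5, -5);  v_rel = (-5, -13),  |v_rel|² = 194
v_rel×d = (-5)·(-5) − (-13)·(-5) = -40
since m = R²·194 − (-40)²:  R² = (1600 + 7906) / 194 = 49
R = √49 = 7  ⇒  r_B = 7 − 1 = 6

rB=6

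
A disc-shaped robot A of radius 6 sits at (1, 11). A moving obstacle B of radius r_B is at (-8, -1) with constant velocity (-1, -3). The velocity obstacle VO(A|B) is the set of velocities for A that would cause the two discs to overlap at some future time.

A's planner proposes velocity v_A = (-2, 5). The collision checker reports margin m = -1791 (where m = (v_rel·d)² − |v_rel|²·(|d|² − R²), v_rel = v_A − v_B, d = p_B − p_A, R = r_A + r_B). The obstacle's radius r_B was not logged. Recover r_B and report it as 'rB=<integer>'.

m = -1791
d = (-9, -12);  v_rel = (-1, 8),  |v_rel|² = 65
v_rel×d = (-1)·(-12) − (8)·(-9) = 84
since m = R²·65 − 84²:  R² = (7056 + -1791) / 65 = 81
R = √81 = 9  ⇒  r_B = 9 − 6 = 3

rB=3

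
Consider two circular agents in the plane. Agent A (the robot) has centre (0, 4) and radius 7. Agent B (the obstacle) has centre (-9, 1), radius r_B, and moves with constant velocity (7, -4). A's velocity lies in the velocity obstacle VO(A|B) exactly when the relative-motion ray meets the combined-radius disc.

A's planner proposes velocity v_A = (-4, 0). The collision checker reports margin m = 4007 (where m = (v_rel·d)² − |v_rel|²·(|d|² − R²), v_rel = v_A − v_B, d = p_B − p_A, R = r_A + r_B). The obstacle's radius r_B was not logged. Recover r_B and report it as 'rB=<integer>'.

m = 4007
d = (-9, -3);  v_rel = (-11, 4),  |v_rel|² = 137
v_rel×d = (-11)·(-3) − (4)·(-9) = 69
since m = R²·137 − 69²:  R² = (4761 + 4007) / 137 = 64
R = √64 = 8  ⇒  r_B = 8 − 7 = 1

rB=1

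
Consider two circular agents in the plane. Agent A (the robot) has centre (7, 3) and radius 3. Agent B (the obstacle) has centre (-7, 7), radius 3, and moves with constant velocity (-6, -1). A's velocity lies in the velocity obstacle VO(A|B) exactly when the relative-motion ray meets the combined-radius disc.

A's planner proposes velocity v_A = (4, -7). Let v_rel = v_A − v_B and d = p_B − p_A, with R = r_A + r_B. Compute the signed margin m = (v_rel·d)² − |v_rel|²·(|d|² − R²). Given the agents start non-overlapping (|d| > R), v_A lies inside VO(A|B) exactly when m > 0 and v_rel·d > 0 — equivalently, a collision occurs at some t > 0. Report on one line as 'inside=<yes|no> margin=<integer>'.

d = (-14, 4),  |d|² = 212;  R = 3+3 = 6,  c = 212−6² = 176
v_rel = (10, -6),  |v_rel|² = 136;  v_rel·d = (10)·(-14) + (-6)·(4) = -164
136·t² + 328·t + 176 = 0  ⇒  m = (-164)² − 136·176 = 2960
m = 2960 > 0,  v_rel·d = -164 < 0  ⇒  outside

inside=no margin=2960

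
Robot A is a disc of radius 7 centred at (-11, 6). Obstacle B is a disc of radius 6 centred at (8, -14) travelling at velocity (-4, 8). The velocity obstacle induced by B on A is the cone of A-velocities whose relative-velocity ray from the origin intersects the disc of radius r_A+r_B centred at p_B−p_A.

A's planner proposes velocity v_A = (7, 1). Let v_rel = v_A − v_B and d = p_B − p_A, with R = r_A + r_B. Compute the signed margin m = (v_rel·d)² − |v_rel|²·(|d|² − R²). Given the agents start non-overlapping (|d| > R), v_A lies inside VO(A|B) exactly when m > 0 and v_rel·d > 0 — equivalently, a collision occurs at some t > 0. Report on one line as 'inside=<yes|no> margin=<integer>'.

d = (19, -20),  |d|² = 761;  R = 7+6 = 13,  c = 761−13² = 592
v_rel = (11, -7),  |v_rel|² = 170;  v_rel·d = (11)·(19) + (-7)·(-20) = 349
170·t² − 698·t + 592 = 0  ⇒  m = 349² − 170·592 = 21161
m = 21161 > 0,  v_rel·d = 349 > 0  ⇒  inside

inside=yes margin=21161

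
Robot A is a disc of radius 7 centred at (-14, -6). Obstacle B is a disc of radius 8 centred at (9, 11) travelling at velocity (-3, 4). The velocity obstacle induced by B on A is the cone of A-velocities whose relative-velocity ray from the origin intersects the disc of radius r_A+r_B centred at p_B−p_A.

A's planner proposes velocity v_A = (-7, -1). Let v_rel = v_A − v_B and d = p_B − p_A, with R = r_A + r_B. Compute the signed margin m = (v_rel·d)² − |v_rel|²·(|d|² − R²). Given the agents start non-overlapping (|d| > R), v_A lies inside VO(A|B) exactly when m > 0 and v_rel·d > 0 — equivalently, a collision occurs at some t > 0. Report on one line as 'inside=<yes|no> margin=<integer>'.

d = (23, 17),  |d|² = 818;  R = 7+8 = 15,  c = 818−15² = 593
v_rel = (-4, -5),  |v_rel|² = 41;  v_rel·d = (-4)·(23) + (-5)·(17) = -177
41·t² + 354·t + 593 = 0  ⇒  m = (-177)² − 41·593 = 7016
m = 7016 > 0,  v_rel·d = -177 < 0  ⇒  outside

inside=no margin=7016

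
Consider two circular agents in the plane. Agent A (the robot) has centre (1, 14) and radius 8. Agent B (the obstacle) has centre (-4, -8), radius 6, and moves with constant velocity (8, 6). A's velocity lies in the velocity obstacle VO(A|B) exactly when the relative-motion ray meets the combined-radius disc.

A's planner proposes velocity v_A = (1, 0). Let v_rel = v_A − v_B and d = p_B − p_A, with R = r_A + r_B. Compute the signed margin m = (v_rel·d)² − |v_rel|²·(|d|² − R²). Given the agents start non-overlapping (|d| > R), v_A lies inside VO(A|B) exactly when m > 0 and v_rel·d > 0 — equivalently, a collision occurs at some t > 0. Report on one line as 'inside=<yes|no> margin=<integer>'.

d = (-5, -22),  |d|² = 509;  R = 8+6 = 14,  c = 509−14² = 313
v_rel = (-7, -6),  |v_rel|² = 85;  v_rel·d = (-7)·(-5) + (-6)·(-22) = 167
85·t² − 334·t + 313 = 0  ⇒  m = 167² − 85·313 = 1284
m = 1284 > 0,  v_rel·d = 167 > 0  ⇒  inside

inside=yes margin=1284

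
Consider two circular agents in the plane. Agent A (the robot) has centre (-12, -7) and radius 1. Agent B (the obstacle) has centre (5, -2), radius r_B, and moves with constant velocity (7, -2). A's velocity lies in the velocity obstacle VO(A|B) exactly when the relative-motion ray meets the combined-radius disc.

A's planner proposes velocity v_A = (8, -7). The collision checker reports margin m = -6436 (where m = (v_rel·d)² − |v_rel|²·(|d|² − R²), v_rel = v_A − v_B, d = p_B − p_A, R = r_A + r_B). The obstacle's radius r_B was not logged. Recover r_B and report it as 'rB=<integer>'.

m = -6436
d = (17, 5);  v_rel = (1, -5),  |v_rel|² = 26
v_rel×d = (1)·(5) − (-5)·(17) = 90
since m = R²·26 − 90²:  R² = (8100 + -6436) / 26 = 64
R = √64 = 8  ⇒  r_B = 8 − 1 = 7

rB=7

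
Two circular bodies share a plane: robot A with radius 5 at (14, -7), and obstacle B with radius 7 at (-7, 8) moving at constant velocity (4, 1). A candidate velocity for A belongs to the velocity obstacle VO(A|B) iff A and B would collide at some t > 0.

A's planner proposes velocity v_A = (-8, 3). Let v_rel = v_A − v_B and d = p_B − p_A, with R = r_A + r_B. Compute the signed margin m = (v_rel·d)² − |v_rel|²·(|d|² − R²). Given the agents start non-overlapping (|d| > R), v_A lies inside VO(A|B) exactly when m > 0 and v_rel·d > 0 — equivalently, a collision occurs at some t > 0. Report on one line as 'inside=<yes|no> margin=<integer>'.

d = (-21, 15),  |d|² = 666;  R = 5+7 = 12,  c = 666−12² = 522
v_rel = (-12, 2),  |v_rel|² = 148;  v_rel·d = (-12)·(-21) + (2)·(15) = 282
148·t² − 564·t + 522 = 0  ⇒  m = 282² − 148·522 = 2268
m = 2268 > 0,  v_rel·d = 282 > 0  ⇒  inside

inside=yes margin=2268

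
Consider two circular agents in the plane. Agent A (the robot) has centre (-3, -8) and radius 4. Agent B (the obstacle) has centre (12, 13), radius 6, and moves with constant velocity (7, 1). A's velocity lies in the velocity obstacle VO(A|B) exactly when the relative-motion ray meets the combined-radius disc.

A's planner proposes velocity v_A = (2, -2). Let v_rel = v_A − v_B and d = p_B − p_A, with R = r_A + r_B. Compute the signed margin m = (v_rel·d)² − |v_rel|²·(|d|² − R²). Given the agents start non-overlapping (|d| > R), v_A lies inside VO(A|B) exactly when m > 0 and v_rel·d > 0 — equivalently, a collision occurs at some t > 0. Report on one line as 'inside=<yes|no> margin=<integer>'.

d = (15, 21),  |d|² = 666;  R = 4+6 = 10,  c = 666−10² = 566
v_rel = (-5, -3),  |v_rel|² = 34;  v_rel·d = (-5)·(15) + (-3)·(21) = -138
34·t² + 276·t + 566 = 0  ⇒  m = (-138)² − 34·566 = -200
m = -200 < 0,  v_rel·d = -138 < 0  ⇒  outside

inside=no margin=-200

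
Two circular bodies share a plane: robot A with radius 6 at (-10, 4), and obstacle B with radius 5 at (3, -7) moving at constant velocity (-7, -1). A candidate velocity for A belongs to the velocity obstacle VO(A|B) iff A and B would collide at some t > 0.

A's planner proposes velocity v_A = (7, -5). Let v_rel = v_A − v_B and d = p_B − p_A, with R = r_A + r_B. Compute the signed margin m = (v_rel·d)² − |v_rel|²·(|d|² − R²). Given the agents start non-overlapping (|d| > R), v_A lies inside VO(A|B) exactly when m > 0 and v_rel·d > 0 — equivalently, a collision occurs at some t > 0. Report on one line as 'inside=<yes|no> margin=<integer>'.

d = (13, -11),  |d|² = 290;  R = 6+5 = 11,  c = 290−11² = 169
v_rel = (14, -4),  |v_rel|² = 212;  v_rel·d = (14)·(13) + (-4)·(-11) = 226
212·t² − 452·t + 169 = 0  ⇒  m = 226² − 212·169 = 15248
m = 15248 > 0,  v_rel·d = 226 > 0  ⇒  inside

inside=yes margin=15248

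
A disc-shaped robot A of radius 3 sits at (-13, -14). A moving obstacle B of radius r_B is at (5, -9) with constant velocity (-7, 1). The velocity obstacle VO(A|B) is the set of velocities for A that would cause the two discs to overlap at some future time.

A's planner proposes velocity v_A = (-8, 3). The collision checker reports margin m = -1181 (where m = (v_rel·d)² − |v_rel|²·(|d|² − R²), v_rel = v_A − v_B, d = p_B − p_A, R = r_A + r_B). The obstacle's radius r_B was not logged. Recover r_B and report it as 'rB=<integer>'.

m = -1181
d = (18, 5);  v_rel = (-1, 2),  |v_rel|² = 5
v_rel×d = (-1)·(5) − (2)·(18) = -41
since m = R²·5 − (-41)²:  R² = (1681 + -1181) / 5 = 100
R = √100 = 10  ⇒  r_B = 10 − 3 = 7

rB=7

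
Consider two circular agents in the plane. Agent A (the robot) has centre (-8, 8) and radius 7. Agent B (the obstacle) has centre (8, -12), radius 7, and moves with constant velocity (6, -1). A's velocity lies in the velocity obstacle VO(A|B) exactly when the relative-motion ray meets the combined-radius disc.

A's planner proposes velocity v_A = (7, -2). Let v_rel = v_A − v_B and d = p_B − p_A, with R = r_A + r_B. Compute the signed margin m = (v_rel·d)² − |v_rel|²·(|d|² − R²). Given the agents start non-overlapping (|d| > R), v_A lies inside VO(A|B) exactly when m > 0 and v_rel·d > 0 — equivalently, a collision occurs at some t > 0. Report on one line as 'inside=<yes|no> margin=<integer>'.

d = (16, -20),  |d|² = 656;  R = 7+7 = 14,  c = 656−14² = 460
v_rel = (1, -1),  |v_rel|² = 2;  v_rel·d = (1)·(16) + (-1)·(-20) = 36
2·t² − 72·t + 460 = 0  ⇒  m = 36² − 2·460 = 376
m = 376 > 0,  v_rel·d = 36 > 0  ⇒  inside

inside=yes margin=376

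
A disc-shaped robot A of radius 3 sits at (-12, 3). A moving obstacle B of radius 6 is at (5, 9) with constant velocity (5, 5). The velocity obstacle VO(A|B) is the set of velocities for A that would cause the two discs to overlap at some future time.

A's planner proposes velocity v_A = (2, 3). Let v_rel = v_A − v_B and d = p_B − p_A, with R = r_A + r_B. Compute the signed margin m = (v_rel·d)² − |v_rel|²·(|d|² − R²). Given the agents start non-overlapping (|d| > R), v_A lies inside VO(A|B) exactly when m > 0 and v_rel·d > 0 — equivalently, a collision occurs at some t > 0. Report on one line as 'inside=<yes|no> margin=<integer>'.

d = (17, 6),  |d|² = 325;  R = 3+6 = 9,  c = 325−9² = 244
v_rel = (-3, -2),  |v_rel|² = 13;  v_rel·d = (-3)·(17) + (-2)·(6) = -63
13·t² + 126·t + 244 = 0  ⇒  m = (-63)² − 13·244 = 797
m = 797 > 0,  v_rel·d = -63 < 0  ⇒  outside

inside=no margin=797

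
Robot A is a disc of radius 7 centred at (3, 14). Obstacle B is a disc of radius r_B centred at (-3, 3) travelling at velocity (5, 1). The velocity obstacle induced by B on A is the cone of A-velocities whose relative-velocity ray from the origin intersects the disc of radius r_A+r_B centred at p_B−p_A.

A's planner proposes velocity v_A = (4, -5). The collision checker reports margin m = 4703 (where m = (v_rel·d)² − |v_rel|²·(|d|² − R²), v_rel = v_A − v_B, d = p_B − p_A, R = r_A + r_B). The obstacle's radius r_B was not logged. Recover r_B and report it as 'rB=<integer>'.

m = 4703
d = (-6, -11);  v_rel = (-1, -6),  |v_rel|² = 37
v_rel×d = (-1)·(-11) − (-6)·(-6) = -25
since m = R²·37 − (-25)²:  R² = (625 + 4703) / 37 = 144
R = √144 = 12  ⇒  r_B = 12 − 7 = 5

rB=5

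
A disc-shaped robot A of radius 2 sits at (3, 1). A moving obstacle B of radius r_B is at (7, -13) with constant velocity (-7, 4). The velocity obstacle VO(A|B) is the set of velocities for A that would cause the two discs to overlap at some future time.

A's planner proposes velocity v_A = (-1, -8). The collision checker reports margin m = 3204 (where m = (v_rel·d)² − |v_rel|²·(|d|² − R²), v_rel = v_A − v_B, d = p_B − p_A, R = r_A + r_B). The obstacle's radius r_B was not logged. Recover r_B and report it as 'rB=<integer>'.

m = 3204
d = (4, -14);  v_rel = (6, -12),  |v_rel|² = 180
v_rel×d = (6)·(-14) − (-12)·(4) = -36
since m = R²·180 − (-36)²:  R² = (1296 + 3204) / 180 = 25
R = √25 = 5  ⇒  r_B = 5 − 2 = 3

rB=3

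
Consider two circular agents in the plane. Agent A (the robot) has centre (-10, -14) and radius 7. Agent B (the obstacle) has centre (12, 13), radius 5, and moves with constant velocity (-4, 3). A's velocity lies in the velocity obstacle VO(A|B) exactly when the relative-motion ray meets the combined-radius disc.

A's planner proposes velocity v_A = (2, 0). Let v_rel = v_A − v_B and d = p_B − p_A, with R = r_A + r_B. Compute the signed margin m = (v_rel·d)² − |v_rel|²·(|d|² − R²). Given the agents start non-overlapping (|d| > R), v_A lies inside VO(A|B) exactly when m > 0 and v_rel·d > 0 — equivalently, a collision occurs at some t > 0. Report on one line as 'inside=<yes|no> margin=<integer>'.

d = (22, 27),  |d|² = 1213;  R = 7+5 = 12,  c = 1213−12² = 1069
v_rel = (6, -3),  |v_rel|² = 45;  v_rel·d = (6)·(22) + (-3)·(27) = 51
45·t² − 102·t + 1069 = 0  ⇒  m = 51² − 45·1069 = -45504
m = -45504 < 0,  v_rel·d = 51 > 0  ⇒  outside

inside=no margin=-45504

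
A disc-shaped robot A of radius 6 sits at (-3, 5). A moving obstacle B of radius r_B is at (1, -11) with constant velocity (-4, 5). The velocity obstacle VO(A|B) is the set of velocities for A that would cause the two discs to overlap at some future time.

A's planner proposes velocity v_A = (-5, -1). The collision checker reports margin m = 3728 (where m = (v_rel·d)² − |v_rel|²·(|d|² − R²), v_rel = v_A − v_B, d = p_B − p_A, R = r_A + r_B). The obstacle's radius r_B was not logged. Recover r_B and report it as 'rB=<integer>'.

m = 3728
d = (4, -16);  v_rel = (-1, -6),  |v_rel|² = 37
v_rel×d = (-1)·(-16) − (-6)·(4) = 40
since m = R²·37 − 40²:  R² = (1600 + 3728) / 37 = 144
R = √144 = 12  ⇒  r_B = 12 − 6 = 6

rB=6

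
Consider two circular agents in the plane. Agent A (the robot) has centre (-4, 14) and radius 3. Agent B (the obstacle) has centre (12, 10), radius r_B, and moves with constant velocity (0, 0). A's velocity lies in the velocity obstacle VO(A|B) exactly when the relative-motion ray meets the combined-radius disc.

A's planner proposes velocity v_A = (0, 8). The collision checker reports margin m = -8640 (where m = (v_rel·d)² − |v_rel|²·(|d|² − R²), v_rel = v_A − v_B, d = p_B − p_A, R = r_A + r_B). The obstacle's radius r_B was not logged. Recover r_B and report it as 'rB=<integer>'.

m = -8640
d = (16, -4);  v_rel = (0, 8),  |v_rel|² = 64
v_rel×d = (0)·(-4) − (8)·(16) = -128
since m = R²·64 − (-128)²:  R² = (16384 + -8640) / 64 = 121
R = √121 = 11  ⇒  r_B = 11 − 3 = 8

rB=8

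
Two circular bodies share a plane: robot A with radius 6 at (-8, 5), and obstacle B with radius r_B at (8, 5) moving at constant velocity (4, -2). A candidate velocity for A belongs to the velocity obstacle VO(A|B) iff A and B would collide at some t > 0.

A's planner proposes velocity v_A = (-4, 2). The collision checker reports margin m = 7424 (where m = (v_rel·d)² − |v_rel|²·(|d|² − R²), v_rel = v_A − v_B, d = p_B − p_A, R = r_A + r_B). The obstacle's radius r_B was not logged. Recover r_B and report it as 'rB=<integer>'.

m = 7424
d = (16, 0);  v_rel = (-8, 4),  |v_rel|² = 80
v_rel×d = (-8)·(0) − (4)·(16) = -64
since m = R²·80 − (-64)²:  R² = (4096 + 7424) / 80 = 144
R = √144 = 12  ⇒  r_B = 12 − 6 = 6

rB=6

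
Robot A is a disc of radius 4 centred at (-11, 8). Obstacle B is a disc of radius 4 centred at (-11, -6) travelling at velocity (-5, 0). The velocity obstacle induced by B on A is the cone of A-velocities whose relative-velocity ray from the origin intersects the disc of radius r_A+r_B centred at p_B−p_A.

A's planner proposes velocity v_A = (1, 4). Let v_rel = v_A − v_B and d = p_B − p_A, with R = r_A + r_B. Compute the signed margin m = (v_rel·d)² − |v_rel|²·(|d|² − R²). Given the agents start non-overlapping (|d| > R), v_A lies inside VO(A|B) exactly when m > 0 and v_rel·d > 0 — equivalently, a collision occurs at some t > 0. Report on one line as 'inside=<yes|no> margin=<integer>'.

d = (0, -14),  |d|² = 196;  R = 4+4 = 8,  c = 196−8² = 132
v_rel = (6, 4),  |v_rel|² = 52;  v_rel·d = (6)·(0) + (4)·(-14) = -56
52·t² + 112·t + 132 = 0  ⇒  m = (-56)² − 52·132 = -3728
m = -3728 < 0,  v_rel·d = -56 < 0  ⇒  outside

inside=no margin=-3728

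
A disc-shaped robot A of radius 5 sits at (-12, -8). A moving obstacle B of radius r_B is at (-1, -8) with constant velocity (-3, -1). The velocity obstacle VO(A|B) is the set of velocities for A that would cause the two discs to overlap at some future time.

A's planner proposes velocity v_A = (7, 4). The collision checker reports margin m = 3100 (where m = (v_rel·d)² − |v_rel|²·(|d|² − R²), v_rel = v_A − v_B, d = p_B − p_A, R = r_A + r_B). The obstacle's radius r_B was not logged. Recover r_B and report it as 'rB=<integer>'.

m = 3100
d = (11, 0);  v_rel = (10, 5),  |v_rel|² = 125
v_rel×d = (10)·(0) − (5)·(11) = -55
since m = R²·125 − (-55)²:  R² = (3025 + 3100) / 125 = 49
R = √49 = 7  ⇒  r_B = 7 − 5 = 2

rB=2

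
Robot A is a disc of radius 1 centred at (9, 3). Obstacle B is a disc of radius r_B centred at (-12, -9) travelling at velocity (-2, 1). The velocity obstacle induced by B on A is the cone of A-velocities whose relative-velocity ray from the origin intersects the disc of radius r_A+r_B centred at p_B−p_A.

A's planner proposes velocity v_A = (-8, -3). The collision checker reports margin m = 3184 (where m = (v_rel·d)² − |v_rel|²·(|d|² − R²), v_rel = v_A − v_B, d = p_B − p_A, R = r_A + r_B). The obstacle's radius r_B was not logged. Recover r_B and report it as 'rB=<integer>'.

m = 3184
d = (-21, -12);  v_rel = (-6, -4),  |v_rel|² = 52
v_rel×d = (-6)·(-12) − (-4)·(-21) = -12
since m = R²·52 − (-12)²:  R² = (144 + 3184) / 52 = 64
R = √64 = 8  ⇒  r_B = 8 − 1 = 7

rB=7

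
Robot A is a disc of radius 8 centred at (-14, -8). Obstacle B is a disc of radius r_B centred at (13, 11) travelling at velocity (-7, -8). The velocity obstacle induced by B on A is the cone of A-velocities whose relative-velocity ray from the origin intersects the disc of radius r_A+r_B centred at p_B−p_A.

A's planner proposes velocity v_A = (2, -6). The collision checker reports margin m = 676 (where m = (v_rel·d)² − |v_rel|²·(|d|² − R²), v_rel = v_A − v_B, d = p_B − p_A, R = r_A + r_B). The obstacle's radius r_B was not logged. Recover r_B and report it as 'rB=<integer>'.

m = 676
d = (27, 19);  v_rel = (9, 2),  |v_rel|² = 85
v_rel×d = (9)·(19) − (2)·(27) = 117
since m = R²·85 − 117²:  R² = (13689 + 676) / 85 = 169
R = √169 = 13  ⇒  r_B = 13 − 8 = 5

rB=5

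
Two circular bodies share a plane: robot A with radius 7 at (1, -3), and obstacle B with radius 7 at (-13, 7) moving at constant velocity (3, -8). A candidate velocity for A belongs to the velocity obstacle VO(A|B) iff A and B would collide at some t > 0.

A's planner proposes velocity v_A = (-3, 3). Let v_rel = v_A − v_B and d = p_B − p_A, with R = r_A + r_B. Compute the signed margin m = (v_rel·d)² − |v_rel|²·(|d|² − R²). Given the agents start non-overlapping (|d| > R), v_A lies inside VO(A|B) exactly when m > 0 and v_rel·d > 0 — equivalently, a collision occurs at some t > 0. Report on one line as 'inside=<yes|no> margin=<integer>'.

d = (-14, 10),  |d|² = 296;  R = 7+7 = 14,  c = 296−14² = 100
v_rel = (-6, 11),  |v_rel|² = 157;  v_rel·d = (-6)·(-14) + (11)·(10) = 194
157·t² − 388·t + 100 = 0  ⇒  m = 194² − 157·100 = 21936
m = 21936 > 0,  v_rel·d = 194 > 0  ⇒  inside

inside=yes margin=21936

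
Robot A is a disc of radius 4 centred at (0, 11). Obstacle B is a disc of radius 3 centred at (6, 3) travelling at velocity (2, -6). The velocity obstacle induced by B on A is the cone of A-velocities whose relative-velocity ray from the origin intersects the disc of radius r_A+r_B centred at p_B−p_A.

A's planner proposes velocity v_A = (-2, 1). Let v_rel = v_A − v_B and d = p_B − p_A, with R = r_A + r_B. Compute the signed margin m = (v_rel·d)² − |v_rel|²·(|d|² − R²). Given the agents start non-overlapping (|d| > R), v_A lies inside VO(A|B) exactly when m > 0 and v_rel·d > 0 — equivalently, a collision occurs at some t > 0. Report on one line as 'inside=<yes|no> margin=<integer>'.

d = (6, -8),  |d|² = 100;  R = 4+3 = 7,  c = 100−7² = 51
v_rel = (-4, 7),  |v_rel|² = 65;  v_rel·d = (-4)·(6) + (7)·(-8) = -80
65·t² + 160·t + 51 = 0  ⇒  m = (-80)² − 65·51 = 3085
m = 3085 > 0,  v_rel·d = -80 < 0  ⇒  outside

inside=no margin=3085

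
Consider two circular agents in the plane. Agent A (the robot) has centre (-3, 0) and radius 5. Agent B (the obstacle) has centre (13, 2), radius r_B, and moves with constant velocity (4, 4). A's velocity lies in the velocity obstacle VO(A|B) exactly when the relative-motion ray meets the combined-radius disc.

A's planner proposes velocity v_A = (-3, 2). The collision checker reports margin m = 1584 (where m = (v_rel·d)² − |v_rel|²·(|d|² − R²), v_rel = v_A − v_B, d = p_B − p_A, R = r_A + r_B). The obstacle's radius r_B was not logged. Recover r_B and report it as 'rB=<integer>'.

m = 1584
d = (16, 2);  v_rel = (-7, -2),  |v_rel|² = 53
v_rel×d = (-7)·(2) − (-2)·(16) = 18
since m = R²·53 − 18²:  R² = (324 + 1584) / 53 = 36
R = √36 = 6  ⇒  r_B = 6 − 5 = 1

rB=1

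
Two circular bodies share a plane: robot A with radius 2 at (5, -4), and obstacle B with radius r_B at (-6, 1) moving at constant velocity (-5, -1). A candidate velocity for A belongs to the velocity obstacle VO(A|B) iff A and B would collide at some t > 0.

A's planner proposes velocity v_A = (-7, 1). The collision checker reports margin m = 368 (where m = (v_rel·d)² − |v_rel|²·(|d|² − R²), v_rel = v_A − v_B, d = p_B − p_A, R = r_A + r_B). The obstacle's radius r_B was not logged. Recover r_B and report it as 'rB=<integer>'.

m = 368
d = (-11, 5);  v_rel = (-2, 2),  |v_rel|² = 8
v_rel×d = (-2)·(5) − (2)·(-11) = 12
since m = R²·8 − 12²:  R² = (144 + 368) / 8 = 64
R = √64 = 8  ⇒  r_B = 8 − 2 = 6

rB=6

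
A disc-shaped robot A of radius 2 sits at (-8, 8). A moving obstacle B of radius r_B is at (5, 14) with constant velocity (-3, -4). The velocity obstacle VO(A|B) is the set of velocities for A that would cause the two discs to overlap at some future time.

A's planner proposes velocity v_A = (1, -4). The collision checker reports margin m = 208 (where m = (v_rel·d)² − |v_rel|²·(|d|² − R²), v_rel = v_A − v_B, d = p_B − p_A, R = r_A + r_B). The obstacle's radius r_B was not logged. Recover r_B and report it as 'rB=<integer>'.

m = 208
d = (13, 6);  v_rel = (4, 0),  |v_rel|² = 16
v_rel×d = (4)·(6) − (0)·(13) = 24
since m = R²·16 − 24²:  R² = (576 + 208) / 16 = 49
R = √49 = 7  ⇒  r_B = 7 − 2 = 5

rB=5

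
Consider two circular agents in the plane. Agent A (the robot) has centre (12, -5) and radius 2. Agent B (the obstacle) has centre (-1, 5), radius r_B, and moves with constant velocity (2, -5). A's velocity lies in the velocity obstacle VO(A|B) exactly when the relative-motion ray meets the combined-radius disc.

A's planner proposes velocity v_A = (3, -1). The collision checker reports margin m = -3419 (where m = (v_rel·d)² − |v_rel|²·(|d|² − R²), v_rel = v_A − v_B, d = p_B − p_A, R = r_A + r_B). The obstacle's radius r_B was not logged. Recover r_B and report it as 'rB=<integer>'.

m = -3419
d = (-13, 10);  v_rel = (1, 4),  |v_rel|² = 17
v_rel×d = (1)·(10) − (4)·(-13) = 62
since m = R²·17 − 62²:  R² = (3844 + -3419) / 17 = 25
R = √25 = 5  ⇒  r_B = 5 − 2 = 3

rB=3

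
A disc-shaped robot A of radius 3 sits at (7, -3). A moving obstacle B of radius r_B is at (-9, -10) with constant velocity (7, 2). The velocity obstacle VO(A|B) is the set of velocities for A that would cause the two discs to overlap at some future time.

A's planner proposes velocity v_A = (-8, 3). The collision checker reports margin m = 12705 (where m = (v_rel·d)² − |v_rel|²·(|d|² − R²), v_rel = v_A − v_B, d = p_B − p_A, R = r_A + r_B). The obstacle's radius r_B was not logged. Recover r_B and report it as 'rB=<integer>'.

m = 12705
d = (-16, -7);  v_rel = (-15, 1),  |v_rel|² = 226
v_rel×d = (-15)·(-7) − (1)·(-16) = 121
since m = R²·226 − 121²:  R² = (14641 + 12705) / 226 = 121
R = √121 = 11  ⇒  r_B = 11 − 3 = 8

rB=8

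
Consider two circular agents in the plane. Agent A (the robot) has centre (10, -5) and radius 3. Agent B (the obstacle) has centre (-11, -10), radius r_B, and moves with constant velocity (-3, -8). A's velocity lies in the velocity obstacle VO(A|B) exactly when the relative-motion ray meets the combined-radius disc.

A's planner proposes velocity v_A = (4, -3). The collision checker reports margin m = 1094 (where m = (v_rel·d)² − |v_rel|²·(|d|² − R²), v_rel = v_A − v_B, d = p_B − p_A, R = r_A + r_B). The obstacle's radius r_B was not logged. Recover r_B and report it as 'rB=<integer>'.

m = 1094
d = (-21, -5);  v_rel = (7, 5),  |v_rel|² = 74
v_rel×d = (7)·(-5) − (5)·(-21) = 70
since m = R²·74 − 70²:  R² = (4900 + 1094) / 74 = 81
R = √81 = 9  ⇒  r_B = 9 − 3 = 6

rB=6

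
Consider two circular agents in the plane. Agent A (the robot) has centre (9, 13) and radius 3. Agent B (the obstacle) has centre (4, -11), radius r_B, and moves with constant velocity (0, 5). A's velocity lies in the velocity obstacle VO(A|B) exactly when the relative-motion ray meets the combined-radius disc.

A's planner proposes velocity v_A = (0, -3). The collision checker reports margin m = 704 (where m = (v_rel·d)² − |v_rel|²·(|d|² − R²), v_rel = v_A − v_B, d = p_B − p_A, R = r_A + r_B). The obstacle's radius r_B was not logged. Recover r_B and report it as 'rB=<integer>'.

m = 704
d = (-5, -24);  v_rel = (0, -8),  |v_rel|² = 64
v_rel×d = (0)·(-24) − (-8)·(-5) = -40
since m = R²·64 − (-40)²:  R² = (1600 + 704) / 64 = 36
R = √36 = 6  ⇒  r_B = 6 − 3 = 3

rB=3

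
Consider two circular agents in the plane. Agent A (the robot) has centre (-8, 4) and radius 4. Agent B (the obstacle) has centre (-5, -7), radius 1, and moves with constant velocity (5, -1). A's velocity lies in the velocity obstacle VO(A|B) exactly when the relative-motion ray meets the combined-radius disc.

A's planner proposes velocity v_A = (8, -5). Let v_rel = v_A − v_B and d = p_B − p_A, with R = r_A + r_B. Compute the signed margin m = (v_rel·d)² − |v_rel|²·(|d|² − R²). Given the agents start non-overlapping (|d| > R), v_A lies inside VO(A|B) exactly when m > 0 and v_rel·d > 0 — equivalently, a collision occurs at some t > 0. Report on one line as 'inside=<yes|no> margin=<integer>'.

d = (3, -11),  |d|² = 130;  R = 4+1 = 5,  c = 130−5² = 105
v_rel = (3, -4),  |v_rel|² = 25;  v_rel·d = (3)·(3) + (-4)·(-11) = 53
25·t² − 106·t + 105 = 0  ⇒  m = 53² − 25·105 = 184
m = 184 > 0,  v_rel·d = 53 > 0  ⇒  inside

inside=yes margin=184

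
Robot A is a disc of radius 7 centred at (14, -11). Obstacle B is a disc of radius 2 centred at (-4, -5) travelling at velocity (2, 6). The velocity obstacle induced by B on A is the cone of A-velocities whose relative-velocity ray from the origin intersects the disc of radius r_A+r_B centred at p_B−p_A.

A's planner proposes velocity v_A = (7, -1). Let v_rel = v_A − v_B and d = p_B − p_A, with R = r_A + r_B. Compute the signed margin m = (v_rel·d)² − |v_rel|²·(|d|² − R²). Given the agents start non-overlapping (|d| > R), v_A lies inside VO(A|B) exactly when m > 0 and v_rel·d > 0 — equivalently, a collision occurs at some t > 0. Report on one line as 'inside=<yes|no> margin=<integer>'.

d = (-18, 6),  |d|² = 360;  R = 7+2 = 9,  c = 360−9² = 279
v_rel = (5, -7),  |v_rel|² = 74;  v_rel·d = (5)·(-18) + (-7)·(6) = -132
74·t² + 264·t + 279 = 0  ⇒  m = (-132)² − 74·279 = -3222
m = -3222 < 0,  v_rel·d = -132 < 0  ⇒  outside

inside=no margin=-3222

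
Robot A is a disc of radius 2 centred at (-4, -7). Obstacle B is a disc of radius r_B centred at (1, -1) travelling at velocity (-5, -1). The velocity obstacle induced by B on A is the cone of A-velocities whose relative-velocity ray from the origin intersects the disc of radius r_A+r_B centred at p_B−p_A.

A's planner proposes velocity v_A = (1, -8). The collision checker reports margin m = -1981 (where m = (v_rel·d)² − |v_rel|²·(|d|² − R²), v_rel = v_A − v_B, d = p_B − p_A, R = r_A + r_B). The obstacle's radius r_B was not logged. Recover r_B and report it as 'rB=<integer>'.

m = -1981
d = (5, 6);  v_rel = (6, -7),  |v_rel|² = 85
v_rel×d = (6)·(6) − (-7)·(5) = 71
since m = R²·85 − 71²:  R² = (5041 + -1981) / 85 = 36
R = √36 = 6  ⇒  r_B = 6 − 2 = 4

rB=4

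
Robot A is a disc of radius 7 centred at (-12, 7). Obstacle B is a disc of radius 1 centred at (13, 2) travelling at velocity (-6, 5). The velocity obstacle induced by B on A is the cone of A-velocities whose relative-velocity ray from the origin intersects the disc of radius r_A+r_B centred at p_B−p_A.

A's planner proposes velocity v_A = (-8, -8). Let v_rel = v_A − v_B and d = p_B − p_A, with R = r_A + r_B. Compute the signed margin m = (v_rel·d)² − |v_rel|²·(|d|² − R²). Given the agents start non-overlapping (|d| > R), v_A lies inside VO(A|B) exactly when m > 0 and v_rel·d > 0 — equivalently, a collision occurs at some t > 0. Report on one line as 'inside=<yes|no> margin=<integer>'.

d = (25, -5),  |d|² = 650;  R = 7+1 = 8,  c = 650−8² = 586
v_rel = (-2, -13),  |v_rel|² = 173;  v_rel·d = (-2)·(25) + (-13)·(-5) = 15
173·t² − 30·t + 586 = 0  ⇒  m = 15² − 173·586 = -101153
m = -101153 < 0,  v_rel·d = 15 > 0  ⇒  outside

inside=no margin=-101153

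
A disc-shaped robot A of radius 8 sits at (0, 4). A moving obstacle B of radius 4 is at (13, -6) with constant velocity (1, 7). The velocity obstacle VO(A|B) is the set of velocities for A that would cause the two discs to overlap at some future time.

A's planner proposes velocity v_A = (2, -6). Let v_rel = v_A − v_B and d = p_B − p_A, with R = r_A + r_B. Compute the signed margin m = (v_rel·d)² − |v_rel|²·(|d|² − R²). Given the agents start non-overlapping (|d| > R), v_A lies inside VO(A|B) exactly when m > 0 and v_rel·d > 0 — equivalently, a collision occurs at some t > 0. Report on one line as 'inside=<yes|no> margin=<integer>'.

d = (13, -10),  |d|² = 269;  R = 8+4 = 12,  c = 269−12² = 125
v_rel = (1, -13),  |v_rel|² = 170;  v_rel·d = (1)·(13) + (-13)·(-10) = 143
170·t² − 286·t + 125 = 0  ⇒  m = 143² − 170·125 = -801
m = -801 < 0,  v_rel·d = 143 > 0  ⇒  outside

inside=no margin=-801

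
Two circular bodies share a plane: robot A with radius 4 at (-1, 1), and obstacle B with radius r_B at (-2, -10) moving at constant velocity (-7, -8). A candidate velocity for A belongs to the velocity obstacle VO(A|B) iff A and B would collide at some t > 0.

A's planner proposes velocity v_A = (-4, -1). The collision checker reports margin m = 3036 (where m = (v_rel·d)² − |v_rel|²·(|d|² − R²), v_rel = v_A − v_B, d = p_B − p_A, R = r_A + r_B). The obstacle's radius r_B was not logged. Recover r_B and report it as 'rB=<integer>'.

m = 3036
d = (-1, -11);  v_rel = (3, 7),  |v_rel|² = 58
v_rel×d = (3)·(-11) − (7)·(-1) = -26
since m = R²·58 − (-26)²:  R² = (676 + 3036) / 58 = 64
R = √64 = 8  ⇒  r_B = 8 − 4 = 4

rB=4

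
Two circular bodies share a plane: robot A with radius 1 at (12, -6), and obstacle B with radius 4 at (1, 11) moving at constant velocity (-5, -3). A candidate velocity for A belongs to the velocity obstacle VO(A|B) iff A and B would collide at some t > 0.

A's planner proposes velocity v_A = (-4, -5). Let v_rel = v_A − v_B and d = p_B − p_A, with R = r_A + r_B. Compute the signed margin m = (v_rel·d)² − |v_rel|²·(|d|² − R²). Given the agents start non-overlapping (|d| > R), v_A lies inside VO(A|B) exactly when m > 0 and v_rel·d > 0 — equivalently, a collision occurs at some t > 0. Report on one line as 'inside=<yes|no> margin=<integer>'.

d = (-11, 17),  |d|² = 410;  R = 1+4 = 5,  c = 410−5² = 385
v_rel = (1, -2),  |v_rel|² = 5;  v_rel·d = (1)·(-11) + (-2)·(17) = -45
5·t² + 90·t + 385 = 0  ⇒  m = (-45)² − 5·385 = 100
m = 100 > 0,  v_rel·d = -45 < 0  ⇒  outside

inside=no margin=100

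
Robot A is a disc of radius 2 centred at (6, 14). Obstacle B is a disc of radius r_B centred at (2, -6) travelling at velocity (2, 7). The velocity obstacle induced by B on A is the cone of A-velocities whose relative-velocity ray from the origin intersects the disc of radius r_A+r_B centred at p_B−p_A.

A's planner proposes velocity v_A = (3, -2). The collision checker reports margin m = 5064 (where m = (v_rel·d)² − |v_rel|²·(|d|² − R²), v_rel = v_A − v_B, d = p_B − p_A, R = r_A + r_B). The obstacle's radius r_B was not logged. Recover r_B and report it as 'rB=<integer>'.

m = 5064
d = (-4, -20);  v_rel = (1, -9),  |v_rel|² = 82
v_rel×d = (1)·(-20) − (-9)·(-4) = -56
since m = R²·82 − (-56)²:  R² = (3136 + 5064) / 82 = 100
R = √100 = 10  ⇒  r_B = 10 − 2 = 8

rB=8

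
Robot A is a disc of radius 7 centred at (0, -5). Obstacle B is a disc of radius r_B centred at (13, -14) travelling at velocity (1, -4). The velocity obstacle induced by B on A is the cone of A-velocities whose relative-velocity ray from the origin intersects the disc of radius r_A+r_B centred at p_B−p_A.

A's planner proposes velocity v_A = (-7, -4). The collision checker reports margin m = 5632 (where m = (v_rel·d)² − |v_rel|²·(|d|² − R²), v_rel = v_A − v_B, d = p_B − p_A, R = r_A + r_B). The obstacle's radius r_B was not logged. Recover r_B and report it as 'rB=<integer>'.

m = 5632
d = (13, -9);  v_rel = (-8, 0),  |v_rel|² = 64
v_rel×d = (-8)·(-9) − (0)·(13) = 72
since m = R²·64 − 72²:  R² = (5184 + 5632) / 64 = 169
R = √169 = 13  ⇒  r_B = 13 − 7 = 6

rB=6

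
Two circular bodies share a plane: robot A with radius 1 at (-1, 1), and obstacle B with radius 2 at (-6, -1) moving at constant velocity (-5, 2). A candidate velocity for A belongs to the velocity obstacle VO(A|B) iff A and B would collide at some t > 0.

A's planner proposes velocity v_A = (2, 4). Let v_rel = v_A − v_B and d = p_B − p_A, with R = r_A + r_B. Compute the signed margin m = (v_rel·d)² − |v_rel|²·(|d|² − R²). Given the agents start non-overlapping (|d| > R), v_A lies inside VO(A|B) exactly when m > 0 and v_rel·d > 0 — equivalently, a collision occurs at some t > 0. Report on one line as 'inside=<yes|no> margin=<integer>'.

d = (-5, -2),  |d|² = 29;  R = 1+2 = 3,  c = 29−3² = 20
v_rel = (7, 2),  |v_rel|² = 53;  v_rel·d = (7)·(-5) + (2)·(-2) = -39
53·t² + 78·t + 20 = 0  ⇒  m = (-39)² − 53·20 = 461
m = 461 > 0,  v_rel·d = -39 < 0  ⇒  outside

inside=no margin=461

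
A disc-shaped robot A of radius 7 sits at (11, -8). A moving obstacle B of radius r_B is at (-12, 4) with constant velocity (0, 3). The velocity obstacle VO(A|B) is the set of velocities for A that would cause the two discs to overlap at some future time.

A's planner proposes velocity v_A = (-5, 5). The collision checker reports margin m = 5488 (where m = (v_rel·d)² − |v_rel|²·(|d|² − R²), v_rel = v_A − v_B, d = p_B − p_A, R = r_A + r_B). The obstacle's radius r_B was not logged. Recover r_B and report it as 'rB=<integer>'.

m = 5488
d = (-23, 12);  v_rel = (-5, 2),  |v_rel|² = 29
v_rel×d = (-5)·(12) − (2)·(-23) = -14
since m = R²·29 − (-14)²:  R² = (196 + 5488) / 29 = 196
R = √196 = 14  ⇒  r_B = 14 − 7 = 7

rB=7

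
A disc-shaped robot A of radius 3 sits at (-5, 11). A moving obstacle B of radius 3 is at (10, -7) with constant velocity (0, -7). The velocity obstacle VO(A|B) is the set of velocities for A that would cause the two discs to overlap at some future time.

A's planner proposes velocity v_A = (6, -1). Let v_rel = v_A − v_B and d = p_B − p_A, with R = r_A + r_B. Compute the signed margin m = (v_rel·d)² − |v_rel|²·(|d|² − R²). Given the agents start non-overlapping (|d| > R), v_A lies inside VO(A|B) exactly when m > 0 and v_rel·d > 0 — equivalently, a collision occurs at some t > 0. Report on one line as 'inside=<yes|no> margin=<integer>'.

d = (15, -18),  |d|² = 549;  R = 3+3 = 6,  c = 549−6² = 513
v_rel = (6, 6),  |v_rel|² = 72;  v_rel·d = (6)·(15) + (6)·(-18) = -18
72·t² + 36·t + 513 = 0  ⇒  m = (-18)² − 72·513 = -36612
m = -36612 < 0,  v_rel·d = -18 < 0  ⇒  outside

inside=no margin=-36612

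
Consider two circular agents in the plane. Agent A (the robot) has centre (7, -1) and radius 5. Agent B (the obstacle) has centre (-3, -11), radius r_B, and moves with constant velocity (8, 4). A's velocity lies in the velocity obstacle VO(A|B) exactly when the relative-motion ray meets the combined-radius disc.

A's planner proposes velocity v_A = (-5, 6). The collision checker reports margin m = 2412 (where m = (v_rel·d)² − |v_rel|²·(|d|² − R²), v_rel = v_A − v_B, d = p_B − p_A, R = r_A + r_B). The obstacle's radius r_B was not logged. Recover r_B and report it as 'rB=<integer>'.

m = 2412
d = (-10, -10);  v_rel = (-13, 2),  |v_rel|² = 173
v_rel×d = (-13)·(-10) − (2)·(-10) = 150
since m = R²·173 − 150²:  R² = (22500 + 2412) / 173 = 144
R = √144 = 12  ⇒  r_B = 12 − 5 = 7

rB=7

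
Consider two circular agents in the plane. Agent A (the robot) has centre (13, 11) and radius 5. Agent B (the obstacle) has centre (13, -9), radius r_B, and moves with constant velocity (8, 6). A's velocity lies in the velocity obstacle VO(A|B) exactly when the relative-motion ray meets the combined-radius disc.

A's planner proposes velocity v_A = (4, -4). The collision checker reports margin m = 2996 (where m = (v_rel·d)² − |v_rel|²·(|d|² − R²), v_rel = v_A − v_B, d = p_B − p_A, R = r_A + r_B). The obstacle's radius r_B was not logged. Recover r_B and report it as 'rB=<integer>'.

m = 2996
d = (0, -20);  v_rel = (-4, -10),  |v_rel|² = 116
v_rel×d = (-4)·(-20) − (-10)·(0) = 80
since m = R²·116 − 80²:  R² = (6400 + 2996) / 116 = 81
R = √81 = 9  ⇒  r_B = 9 − 5 = 4

rB=4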